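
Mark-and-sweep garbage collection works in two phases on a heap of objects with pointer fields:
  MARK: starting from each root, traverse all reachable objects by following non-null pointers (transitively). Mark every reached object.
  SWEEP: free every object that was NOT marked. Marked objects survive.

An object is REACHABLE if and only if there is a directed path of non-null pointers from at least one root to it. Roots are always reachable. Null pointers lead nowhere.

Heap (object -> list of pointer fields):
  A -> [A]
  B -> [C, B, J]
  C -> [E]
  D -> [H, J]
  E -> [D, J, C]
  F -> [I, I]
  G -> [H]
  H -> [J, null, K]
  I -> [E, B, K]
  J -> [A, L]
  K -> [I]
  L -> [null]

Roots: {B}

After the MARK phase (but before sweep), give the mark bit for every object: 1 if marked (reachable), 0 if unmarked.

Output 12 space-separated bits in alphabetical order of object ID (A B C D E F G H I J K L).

Answer: 1 1 1 1 1 0 0 1 1 1 1 1

Derivation:
Roots: B
Mark B: refs=C B J, marked=B
Mark C: refs=E, marked=B C
Mark J: refs=A L, marked=B C J
Mark E: refs=D J C, marked=B C E J
Mark A: refs=A, marked=A B C E J
Mark L: refs=null, marked=A B C E J L
Mark D: refs=H J, marked=A B C D E J L
Mark H: refs=J null K, marked=A B C D E H J L
Mark K: refs=I, marked=A B C D E H J K L
Mark I: refs=E B K, marked=A B C D E H I J K L
Unmarked (collected): F G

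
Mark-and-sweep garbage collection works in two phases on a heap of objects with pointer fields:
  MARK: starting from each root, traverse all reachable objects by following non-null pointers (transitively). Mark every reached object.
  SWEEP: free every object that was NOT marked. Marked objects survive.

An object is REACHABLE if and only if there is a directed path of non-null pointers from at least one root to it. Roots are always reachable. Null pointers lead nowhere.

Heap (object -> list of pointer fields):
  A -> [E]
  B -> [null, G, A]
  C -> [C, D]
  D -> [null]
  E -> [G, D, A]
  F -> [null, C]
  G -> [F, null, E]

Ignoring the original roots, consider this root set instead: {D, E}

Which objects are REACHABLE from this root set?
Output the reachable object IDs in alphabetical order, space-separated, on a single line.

Answer: A C D E F G

Derivation:
Roots: D E
Mark D: refs=null, marked=D
Mark E: refs=G D A, marked=D E
Mark G: refs=F null E, marked=D E G
Mark A: refs=E, marked=A D E G
Mark F: refs=null C, marked=A D E F G
Mark C: refs=C D, marked=A C D E F G
Unmarked (collected): B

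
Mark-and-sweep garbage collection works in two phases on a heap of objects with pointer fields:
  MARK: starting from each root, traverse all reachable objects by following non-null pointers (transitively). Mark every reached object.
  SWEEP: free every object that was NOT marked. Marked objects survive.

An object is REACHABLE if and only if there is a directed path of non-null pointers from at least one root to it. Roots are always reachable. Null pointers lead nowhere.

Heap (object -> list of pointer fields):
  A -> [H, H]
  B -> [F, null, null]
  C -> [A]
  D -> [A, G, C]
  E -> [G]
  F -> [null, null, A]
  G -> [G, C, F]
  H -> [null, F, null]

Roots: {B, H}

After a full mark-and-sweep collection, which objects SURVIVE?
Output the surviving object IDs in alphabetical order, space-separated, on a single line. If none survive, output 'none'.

Roots: B H
Mark B: refs=F null null, marked=B
Mark H: refs=null F null, marked=B H
Mark F: refs=null null A, marked=B F H
Mark A: refs=H H, marked=A B F H
Unmarked (collected): C D E G

Answer: A B F H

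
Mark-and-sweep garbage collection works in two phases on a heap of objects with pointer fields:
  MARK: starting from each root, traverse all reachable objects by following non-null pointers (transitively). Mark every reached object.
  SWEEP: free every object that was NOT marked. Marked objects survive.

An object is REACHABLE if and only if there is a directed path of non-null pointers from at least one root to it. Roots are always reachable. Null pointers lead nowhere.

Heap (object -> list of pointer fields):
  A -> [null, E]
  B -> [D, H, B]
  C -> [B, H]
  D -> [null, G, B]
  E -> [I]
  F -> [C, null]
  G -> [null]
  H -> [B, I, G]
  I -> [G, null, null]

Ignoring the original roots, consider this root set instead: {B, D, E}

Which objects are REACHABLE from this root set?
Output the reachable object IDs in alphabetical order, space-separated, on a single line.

Roots: B D E
Mark B: refs=D H B, marked=B
Mark D: refs=null G B, marked=B D
Mark E: refs=I, marked=B D E
Mark H: refs=B I G, marked=B D E H
Mark G: refs=null, marked=B D E G H
Mark I: refs=G null null, marked=B D E G H I
Unmarked (collected): A C F

Answer: B D E G H I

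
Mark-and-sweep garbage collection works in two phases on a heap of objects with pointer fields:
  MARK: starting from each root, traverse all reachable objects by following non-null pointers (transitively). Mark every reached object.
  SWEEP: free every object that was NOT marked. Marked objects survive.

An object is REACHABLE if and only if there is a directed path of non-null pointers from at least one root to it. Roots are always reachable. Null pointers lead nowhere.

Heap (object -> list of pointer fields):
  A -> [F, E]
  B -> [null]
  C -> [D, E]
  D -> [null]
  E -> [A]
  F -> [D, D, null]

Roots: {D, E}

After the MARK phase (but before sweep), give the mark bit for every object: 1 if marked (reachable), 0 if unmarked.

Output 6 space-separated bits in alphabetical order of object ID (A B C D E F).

Answer: 1 0 0 1 1 1

Derivation:
Roots: D E
Mark D: refs=null, marked=D
Mark E: refs=A, marked=D E
Mark A: refs=F E, marked=A D E
Mark F: refs=D D null, marked=A D E F
Unmarked (collected): B C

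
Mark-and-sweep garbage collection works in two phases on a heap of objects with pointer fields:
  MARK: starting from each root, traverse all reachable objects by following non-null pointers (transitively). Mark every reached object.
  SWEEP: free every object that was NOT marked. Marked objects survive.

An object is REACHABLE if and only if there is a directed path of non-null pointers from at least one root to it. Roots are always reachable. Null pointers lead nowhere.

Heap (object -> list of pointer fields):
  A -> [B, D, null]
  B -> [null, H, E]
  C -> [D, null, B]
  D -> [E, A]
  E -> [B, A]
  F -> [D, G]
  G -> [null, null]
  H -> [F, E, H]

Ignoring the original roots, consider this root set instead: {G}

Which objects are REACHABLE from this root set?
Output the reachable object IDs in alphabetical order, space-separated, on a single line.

Roots: G
Mark G: refs=null null, marked=G
Unmarked (collected): A B C D E F H

Answer: G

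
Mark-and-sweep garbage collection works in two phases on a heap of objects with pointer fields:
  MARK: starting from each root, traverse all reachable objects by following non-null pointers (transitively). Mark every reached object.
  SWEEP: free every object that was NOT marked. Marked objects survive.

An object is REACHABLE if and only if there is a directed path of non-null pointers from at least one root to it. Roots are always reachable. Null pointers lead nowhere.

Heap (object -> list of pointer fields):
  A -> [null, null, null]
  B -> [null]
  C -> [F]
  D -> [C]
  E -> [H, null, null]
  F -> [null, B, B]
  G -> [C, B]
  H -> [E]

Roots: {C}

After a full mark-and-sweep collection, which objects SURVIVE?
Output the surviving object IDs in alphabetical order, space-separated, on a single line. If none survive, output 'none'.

Roots: C
Mark C: refs=F, marked=C
Mark F: refs=null B B, marked=C F
Mark B: refs=null, marked=B C F
Unmarked (collected): A D E G H

Answer: B C F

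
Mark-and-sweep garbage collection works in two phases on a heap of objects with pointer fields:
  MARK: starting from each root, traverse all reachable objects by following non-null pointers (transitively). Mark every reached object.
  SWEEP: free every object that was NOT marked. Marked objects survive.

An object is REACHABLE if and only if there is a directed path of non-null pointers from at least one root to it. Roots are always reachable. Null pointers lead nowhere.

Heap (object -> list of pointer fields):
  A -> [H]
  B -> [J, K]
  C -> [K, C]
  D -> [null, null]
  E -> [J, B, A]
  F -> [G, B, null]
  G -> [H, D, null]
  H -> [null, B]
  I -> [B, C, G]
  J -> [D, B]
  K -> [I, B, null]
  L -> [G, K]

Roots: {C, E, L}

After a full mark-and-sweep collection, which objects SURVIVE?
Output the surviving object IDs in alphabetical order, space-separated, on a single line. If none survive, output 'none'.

Answer: A B C D E G H I J K L

Derivation:
Roots: C E L
Mark C: refs=K C, marked=C
Mark E: refs=J B A, marked=C E
Mark L: refs=G K, marked=C E L
Mark K: refs=I B null, marked=C E K L
Mark J: refs=D B, marked=C E J K L
Mark B: refs=J K, marked=B C E J K L
Mark A: refs=H, marked=A B C E J K L
Mark G: refs=H D null, marked=A B C E G J K L
Mark I: refs=B C G, marked=A B C E G I J K L
Mark D: refs=null null, marked=A B C D E G I J K L
Mark H: refs=null B, marked=A B C D E G H I J K L
Unmarked (collected): F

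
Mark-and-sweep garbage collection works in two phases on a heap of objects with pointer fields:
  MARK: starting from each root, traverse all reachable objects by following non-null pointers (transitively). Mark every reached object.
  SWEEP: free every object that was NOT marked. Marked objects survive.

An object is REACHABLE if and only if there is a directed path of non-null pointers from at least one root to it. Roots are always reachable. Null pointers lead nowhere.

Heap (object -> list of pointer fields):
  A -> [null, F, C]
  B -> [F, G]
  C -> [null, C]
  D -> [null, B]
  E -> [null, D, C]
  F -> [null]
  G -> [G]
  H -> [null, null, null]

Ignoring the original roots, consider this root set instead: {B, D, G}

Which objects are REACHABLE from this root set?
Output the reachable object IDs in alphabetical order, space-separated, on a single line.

Answer: B D F G

Derivation:
Roots: B D G
Mark B: refs=F G, marked=B
Mark D: refs=null B, marked=B D
Mark G: refs=G, marked=B D G
Mark F: refs=null, marked=B D F G
Unmarked (collected): A C E H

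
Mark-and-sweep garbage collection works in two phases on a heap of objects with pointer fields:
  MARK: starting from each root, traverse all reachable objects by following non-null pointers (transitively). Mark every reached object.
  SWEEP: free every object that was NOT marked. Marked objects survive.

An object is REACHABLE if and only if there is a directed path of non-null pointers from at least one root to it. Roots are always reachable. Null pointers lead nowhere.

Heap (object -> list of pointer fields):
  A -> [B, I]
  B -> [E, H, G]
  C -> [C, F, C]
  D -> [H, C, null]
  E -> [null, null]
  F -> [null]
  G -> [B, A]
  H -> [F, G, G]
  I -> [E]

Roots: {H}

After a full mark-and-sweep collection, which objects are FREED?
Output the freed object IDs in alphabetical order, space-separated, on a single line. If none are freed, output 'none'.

Answer: C D

Derivation:
Roots: H
Mark H: refs=F G G, marked=H
Mark F: refs=null, marked=F H
Mark G: refs=B A, marked=F G H
Mark B: refs=E H G, marked=B F G H
Mark A: refs=B I, marked=A B F G H
Mark E: refs=null null, marked=A B E F G H
Mark I: refs=E, marked=A B E F G H I
Unmarked (collected): C D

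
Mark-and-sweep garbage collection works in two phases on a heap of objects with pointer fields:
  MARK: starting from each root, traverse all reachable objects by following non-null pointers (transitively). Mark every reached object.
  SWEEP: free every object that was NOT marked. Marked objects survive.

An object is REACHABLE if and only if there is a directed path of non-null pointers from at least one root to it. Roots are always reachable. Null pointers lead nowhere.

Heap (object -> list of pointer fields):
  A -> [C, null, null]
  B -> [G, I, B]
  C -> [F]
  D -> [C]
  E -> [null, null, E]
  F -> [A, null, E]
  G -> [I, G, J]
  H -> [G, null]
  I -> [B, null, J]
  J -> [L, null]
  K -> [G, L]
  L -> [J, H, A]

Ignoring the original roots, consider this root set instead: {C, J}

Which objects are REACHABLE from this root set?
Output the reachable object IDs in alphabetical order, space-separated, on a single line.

Roots: C J
Mark C: refs=F, marked=C
Mark J: refs=L null, marked=C J
Mark F: refs=A null E, marked=C F J
Mark L: refs=J H A, marked=C F J L
Mark A: refs=C null null, marked=A C F J L
Mark E: refs=null null E, marked=A C E F J L
Mark H: refs=G null, marked=A C E F H J L
Mark G: refs=I G J, marked=A C E F G H J L
Mark I: refs=B null J, marked=A C E F G H I J L
Mark B: refs=G I B, marked=A B C E F G H I J L
Unmarked (collected): D K

Answer: A B C E F G H I J L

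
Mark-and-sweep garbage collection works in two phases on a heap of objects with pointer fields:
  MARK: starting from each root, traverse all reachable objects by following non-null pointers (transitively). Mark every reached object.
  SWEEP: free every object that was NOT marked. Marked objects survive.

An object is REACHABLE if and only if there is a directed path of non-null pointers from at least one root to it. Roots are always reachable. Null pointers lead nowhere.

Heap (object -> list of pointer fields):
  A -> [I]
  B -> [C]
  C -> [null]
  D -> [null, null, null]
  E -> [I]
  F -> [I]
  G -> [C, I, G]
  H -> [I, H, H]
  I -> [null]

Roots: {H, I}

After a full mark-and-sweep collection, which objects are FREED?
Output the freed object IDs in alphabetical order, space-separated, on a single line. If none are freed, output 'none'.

Answer: A B C D E F G

Derivation:
Roots: H I
Mark H: refs=I H H, marked=H
Mark I: refs=null, marked=H I
Unmarked (collected): A B C D E F G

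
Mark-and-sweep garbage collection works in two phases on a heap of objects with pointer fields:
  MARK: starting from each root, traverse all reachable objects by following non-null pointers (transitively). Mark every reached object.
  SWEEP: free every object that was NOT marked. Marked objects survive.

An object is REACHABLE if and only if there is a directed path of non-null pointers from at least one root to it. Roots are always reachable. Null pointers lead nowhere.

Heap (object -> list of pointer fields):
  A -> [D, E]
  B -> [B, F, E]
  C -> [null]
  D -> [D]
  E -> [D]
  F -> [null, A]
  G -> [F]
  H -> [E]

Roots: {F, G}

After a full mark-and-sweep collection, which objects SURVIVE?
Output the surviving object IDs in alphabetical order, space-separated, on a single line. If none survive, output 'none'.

Roots: F G
Mark F: refs=null A, marked=F
Mark G: refs=F, marked=F G
Mark A: refs=D E, marked=A F G
Mark D: refs=D, marked=A D F G
Mark E: refs=D, marked=A D E F G
Unmarked (collected): B C H

Answer: A D E F G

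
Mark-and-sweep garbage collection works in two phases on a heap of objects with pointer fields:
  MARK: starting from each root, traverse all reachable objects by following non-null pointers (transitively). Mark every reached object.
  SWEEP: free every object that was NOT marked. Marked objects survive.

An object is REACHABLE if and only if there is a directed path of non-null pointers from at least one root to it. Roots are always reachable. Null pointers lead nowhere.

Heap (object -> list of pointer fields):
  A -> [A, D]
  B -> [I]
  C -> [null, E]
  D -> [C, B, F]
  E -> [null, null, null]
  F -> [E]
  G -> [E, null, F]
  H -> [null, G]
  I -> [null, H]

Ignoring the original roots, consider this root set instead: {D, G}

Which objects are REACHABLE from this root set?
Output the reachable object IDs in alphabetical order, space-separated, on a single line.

Roots: D G
Mark D: refs=C B F, marked=D
Mark G: refs=E null F, marked=D G
Mark C: refs=null E, marked=C D G
Mark B: refs=I, marked=B C D G
Mark F: refs=E, marked=B C D F G
Mark E: refs=null null null, marked=B C D E F G
Mark I: refs=null H, marked=B C D E F G I
Mark H: refs=null G, marked=B C D E F G H I
Unmarked (collected): A

Answer: B C D E F G H I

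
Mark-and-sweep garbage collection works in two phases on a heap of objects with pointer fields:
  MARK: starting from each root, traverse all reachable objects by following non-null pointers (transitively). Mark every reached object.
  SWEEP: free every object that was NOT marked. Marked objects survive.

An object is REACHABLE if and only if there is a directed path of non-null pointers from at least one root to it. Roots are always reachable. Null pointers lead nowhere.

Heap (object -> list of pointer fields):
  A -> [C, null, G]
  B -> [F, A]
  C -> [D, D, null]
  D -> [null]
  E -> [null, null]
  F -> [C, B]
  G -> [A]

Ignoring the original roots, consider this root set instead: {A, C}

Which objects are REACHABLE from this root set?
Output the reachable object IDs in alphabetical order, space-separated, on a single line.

Roots: A C
Mark A: refs=C null G, marked=A
Mark C: refs=D D null, marked=A C
Mark G: refs=A, marked=A C G
Mark D: refs=null, marked=A C D G
Unmarked (collected): B E F

Answer: A C D G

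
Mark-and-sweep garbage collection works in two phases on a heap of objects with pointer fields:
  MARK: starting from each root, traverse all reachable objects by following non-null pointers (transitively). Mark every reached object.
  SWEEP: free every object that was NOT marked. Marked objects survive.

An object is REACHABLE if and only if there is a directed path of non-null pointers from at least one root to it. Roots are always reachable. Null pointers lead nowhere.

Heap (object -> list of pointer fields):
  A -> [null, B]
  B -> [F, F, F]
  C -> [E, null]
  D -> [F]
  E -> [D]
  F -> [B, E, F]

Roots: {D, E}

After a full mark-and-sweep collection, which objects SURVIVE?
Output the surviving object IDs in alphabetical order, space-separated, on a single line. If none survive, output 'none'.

Answer: B D E F

Derivation:
Roots: D E
Mark D: refs=F, marked=D
Mark E: refs=D, marked=D E
Mark F: refs=B E F, marked=D E F
Mark B: refs=F F F, marked=B D E F
Unmarked (collected): A C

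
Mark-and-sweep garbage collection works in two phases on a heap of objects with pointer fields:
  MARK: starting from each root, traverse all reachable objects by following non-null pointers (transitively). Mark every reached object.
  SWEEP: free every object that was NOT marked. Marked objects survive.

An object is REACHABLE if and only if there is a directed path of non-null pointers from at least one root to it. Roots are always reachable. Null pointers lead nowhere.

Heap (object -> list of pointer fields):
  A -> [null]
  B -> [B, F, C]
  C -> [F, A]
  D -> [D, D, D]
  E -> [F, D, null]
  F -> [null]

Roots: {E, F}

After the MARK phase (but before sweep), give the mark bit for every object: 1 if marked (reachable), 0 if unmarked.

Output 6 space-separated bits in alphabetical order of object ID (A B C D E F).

Answer: 0 0 0 1 1 1

Derivation:
Roots: E F
Mark E: refs=F D null, marked=E
Mark F: refs=null, marked=E F
Mark D: refs=D D D, marked=D E F
Unmarked (collected): A B C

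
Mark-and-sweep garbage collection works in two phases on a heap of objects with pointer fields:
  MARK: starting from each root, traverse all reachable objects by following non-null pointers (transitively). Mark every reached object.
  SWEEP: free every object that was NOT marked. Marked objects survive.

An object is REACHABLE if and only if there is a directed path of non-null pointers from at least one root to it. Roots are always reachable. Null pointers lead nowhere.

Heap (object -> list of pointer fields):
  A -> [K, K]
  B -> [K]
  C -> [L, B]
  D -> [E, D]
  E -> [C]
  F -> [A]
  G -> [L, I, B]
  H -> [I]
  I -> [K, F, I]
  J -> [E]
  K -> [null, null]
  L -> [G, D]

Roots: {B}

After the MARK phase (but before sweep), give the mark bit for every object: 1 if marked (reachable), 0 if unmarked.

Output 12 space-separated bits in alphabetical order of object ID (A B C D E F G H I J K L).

Roots: B
Mark B: refs=K, marked=B
Mark K: refs=null null, marked=B K
Unmarked (collected): A C D E F G H I J L

Answer: 0 1 0 0 0 0 0 0 0 0 1 0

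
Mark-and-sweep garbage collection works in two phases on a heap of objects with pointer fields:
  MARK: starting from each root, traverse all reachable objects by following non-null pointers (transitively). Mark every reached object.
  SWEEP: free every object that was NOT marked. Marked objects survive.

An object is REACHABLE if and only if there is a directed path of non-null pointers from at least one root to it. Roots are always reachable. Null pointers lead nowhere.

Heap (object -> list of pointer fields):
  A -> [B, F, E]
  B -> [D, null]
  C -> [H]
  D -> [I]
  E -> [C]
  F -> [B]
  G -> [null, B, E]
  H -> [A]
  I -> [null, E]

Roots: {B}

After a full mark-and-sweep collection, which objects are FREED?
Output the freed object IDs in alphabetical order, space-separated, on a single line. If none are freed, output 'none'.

Roots: B
Mark B: refs=D null, marked=B
Mark D: refs=I, marked=B D
Mark I: refs=null E, marked=B D I
Mark E: refs=C, marked=B D E I
Mark C: refs=H, marked=B C D E I
Mark H: refs=A, marked=B C D E H I
Mark A: refs=B F E, marked=A B C D E H I
Mark F: refs=B, marked=A B C D E F H I
Unmarked (collected): G

Answer: G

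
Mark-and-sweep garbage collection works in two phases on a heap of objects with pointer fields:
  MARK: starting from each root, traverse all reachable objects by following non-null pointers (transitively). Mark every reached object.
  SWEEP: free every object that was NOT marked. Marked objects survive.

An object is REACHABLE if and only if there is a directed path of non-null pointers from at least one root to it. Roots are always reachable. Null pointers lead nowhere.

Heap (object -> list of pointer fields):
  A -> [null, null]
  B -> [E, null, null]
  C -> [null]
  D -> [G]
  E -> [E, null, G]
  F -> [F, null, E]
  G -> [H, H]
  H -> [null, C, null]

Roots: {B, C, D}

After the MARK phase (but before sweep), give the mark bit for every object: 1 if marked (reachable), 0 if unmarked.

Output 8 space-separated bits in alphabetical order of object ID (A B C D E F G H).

Roots: B C D
Mark B: refs=E null null, marked=B
Mark C: refs=null, marked=B C
Mark D: refs=G, marked=B C D
Mark E: refs=E null G, marked=B C D E
Mark G: refs=H H, marked=B C D E G
Mark H: refs=null C null, marked=B C D E G H
Unmarked (collected): A F

Answer: 0 1 1 1 1 0 1 1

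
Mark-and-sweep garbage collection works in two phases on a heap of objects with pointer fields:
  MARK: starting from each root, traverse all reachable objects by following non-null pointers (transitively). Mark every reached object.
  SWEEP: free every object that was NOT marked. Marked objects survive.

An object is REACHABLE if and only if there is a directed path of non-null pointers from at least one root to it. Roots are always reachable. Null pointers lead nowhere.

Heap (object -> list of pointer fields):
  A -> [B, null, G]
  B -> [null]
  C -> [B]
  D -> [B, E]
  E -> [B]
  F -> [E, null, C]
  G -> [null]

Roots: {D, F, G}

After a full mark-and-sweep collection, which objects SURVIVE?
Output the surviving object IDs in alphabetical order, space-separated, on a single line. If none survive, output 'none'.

Answer: B C D E F G

Derivation:
Roots: D F G
Mark D: refs=B E, marked=D
Mark F: refs=E null C, marked=D F
Mark G: refs=null, marked=D F G
Mark B: refs=null, marked=B D F G
Mark E: refs=B, marked=B D E F G
Mark C: refs=B, marked=B C D E F G
Unmarked (collected): A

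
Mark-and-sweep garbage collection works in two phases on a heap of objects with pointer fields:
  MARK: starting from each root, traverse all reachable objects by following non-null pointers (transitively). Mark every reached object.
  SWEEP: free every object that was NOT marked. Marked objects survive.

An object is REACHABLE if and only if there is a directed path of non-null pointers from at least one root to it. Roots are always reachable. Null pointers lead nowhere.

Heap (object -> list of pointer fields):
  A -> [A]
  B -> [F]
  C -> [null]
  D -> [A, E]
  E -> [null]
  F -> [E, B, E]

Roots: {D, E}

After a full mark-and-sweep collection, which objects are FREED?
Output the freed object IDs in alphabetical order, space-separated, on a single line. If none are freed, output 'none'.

Answer: B C F

Derivation:
Roots: D E
Mark D: refs=A E, marked=D
Mark E: refs=null, marked=D E
Mark A: refs=A, marked=A D E
Unmarked (collected): B C F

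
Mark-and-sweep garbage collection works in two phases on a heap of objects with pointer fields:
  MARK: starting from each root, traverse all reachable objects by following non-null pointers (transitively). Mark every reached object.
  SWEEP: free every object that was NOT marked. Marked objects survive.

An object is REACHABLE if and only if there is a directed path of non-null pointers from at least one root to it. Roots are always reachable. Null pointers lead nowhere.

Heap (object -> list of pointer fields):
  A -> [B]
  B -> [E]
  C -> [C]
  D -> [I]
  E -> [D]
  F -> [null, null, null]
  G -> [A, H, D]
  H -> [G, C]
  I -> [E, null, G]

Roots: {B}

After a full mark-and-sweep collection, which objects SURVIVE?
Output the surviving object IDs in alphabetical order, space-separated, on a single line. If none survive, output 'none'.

Answer: A B C D E G H I

Derivation:
Roots: B
Mark B: refs=E, marked=B
Mark E: refs=D, marked=B E
Mark D: refs=I, marked=B D E
Mark I: refs=E null G, marked=B D E I
Mark G: refs=A H D, marked=B D E G I
Mark A: refs=B, marked=A B D E G I
Mark H: refs=G C, marked=A B D E G H I
Mark C: refs=C, marked=A B C D E G H I
Unmarked (collected): F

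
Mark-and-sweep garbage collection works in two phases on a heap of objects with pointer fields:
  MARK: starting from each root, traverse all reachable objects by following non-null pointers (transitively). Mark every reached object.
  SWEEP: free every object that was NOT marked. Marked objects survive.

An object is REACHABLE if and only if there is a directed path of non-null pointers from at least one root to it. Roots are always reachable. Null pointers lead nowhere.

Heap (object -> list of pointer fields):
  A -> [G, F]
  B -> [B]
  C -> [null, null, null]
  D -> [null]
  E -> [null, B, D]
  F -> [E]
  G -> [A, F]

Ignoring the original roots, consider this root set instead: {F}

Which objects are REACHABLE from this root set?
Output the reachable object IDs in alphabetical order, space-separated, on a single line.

Answer: B D E F

Derivation:
Roots: F
Mark F: refs=E, marked=F
Mark E: refs=null B D, marked=E F
Mark B: refs=B, marked=B E F
Mark D: refs=null, marked=B D E F
Unmarked (collected): A C G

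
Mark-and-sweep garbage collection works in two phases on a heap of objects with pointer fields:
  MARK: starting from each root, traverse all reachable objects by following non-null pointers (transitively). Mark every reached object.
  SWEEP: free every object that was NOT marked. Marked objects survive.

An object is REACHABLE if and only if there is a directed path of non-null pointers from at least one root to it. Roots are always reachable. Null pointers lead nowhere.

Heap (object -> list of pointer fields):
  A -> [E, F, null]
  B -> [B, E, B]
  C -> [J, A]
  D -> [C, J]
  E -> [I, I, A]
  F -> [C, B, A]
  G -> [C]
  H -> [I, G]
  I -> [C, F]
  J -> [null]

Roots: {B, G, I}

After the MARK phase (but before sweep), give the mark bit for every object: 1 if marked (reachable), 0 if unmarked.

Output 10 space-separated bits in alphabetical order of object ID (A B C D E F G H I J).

Answer: 1 1 1 0 1 1 1 0 1 1

Derivation:
Roots: B G I
Mark B: refs=B E B, marked=B
Mark G: refs=C, marked=B G
Mark I: refs=C F, marked=B G I
Mark E: refs=I I A, marked=B E G I
Mark C: refs=J A, marked=B C E G I
Mark F: refs=C B A, marked=B C E F G I
Mark A: refs=E F null, marked=A B C E F G I
Mark J: refs=null, marked=A B C E F G I J
Unmarked (collected): D H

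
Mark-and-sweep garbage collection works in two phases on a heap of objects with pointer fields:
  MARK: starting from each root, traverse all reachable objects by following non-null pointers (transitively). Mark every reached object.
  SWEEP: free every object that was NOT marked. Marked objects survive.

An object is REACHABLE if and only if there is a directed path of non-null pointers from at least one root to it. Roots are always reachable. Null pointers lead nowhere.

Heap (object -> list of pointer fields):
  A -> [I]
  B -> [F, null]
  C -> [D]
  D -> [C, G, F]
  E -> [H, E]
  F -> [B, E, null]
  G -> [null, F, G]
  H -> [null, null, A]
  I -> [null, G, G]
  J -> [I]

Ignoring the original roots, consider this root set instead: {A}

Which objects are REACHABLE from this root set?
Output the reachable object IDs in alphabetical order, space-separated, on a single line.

Answer: A B E F G H I

Derivation:
Roots: A
Mark A: refs=I, marked=A
Mark I: refs=null G G, marked=A I
Mark G: refs=null F G, marked=A G I
Mark F: refs=B E null, marked=A F G I
Mark B: refs=F null, marked=A B F G I
Mark E: refs=H E, marked=A B E F G I
Mark H: refs=null null A, marked=A B E F G H I
Unmarked (collected): C D J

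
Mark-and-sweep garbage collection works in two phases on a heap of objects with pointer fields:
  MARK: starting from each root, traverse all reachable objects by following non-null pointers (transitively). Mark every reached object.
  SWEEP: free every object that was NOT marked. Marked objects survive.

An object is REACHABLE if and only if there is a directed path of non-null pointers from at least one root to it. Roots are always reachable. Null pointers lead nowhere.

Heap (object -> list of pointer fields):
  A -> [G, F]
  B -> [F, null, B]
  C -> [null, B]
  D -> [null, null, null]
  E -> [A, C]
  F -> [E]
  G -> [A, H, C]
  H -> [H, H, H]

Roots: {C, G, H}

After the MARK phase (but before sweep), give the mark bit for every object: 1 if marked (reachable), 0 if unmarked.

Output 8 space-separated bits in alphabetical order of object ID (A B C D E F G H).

Roots: C G H
Mark C: refs=null B, marked=C
Mark G: refs=A H C, marked=C G
Mark H: refs=H H H, marked=C G H
Mark B: refs=F null B, marked=B C G H
Mark A: refs=G F, marked=A B C G H
Mark F: refs=E, marked=A B C F G H
Mark E: refs=A C, marked=A B C E F G H
Unmarked (collected): D

Answer: 1 1 1 0 1 1 1 1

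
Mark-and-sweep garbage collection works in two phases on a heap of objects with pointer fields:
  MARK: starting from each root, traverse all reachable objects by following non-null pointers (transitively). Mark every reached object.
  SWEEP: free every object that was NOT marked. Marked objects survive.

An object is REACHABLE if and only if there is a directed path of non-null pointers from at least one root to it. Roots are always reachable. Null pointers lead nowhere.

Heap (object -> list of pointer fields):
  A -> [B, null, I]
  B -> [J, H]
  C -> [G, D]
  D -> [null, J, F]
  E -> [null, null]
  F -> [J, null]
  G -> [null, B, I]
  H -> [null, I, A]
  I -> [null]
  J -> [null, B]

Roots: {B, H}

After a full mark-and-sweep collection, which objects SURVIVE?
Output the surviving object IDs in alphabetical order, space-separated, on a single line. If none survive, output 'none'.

Answer: A B H I J

Derivation:
Roots: B H
Mark B: refs=J H, marked=B
Mark H: refs=null I A, marked=B H
Mark J: refs=null B, marked=B H J
Mark I: refs=null, marked=B H I J
Mark A: refs=B null I, marked=A B H I J
Unmarked (collected): C D E F G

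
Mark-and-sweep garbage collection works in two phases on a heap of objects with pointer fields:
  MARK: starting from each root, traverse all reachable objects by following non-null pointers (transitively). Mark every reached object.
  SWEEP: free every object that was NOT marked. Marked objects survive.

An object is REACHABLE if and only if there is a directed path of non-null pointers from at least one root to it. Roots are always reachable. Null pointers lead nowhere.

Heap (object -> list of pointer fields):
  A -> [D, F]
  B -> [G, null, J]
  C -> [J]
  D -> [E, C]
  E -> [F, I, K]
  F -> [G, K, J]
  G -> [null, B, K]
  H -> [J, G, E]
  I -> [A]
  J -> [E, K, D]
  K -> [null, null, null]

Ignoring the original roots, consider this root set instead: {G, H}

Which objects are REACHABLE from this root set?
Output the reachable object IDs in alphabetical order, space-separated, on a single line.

Answer: A B C D E F G H I J K

Derivation:
Roots: G H
Mark G: refs=null B K, marked=G
Mark H: refs=J G E, marked=G H
Mark B: refs=G null J, marked=B G H
Mark K: refs=null null null, marked=B G H K
Mark J: refs=E K D, marked=B G H J K
Mark E: refs=F I K, marked=B E G H J K
Mark D: refs=E C, marked=B D E G H J K
Mark F: refs=G K J, marked=B D E F G H J K
Mark I: refs=A, marked=B D E F G H I J K
Mark C: refs=J, marked=B C D E F G H I J K
Mark A: refs=D F, marked=A B C D E F G H I J K
Unmarked (collected): (none)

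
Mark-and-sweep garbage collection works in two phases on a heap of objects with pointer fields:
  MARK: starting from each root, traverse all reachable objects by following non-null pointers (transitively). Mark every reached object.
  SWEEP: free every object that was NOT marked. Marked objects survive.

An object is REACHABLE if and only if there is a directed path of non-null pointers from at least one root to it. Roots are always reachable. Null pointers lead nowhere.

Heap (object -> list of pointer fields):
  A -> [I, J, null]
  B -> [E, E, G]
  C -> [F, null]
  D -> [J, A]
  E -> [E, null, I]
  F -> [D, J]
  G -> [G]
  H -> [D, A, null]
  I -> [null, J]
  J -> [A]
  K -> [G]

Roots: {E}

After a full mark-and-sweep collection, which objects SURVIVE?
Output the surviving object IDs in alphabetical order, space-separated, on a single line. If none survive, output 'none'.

Answer: A E I J

Derivation:
Roots: E
Mark E: refs=E null I, marked=E
Mark I: refs=null J, marked=E I
Mark J: refs=A, marked=E I J
Mark A: refs=I J null, marked=A E I J
Unmarked (collected): B C D F G H K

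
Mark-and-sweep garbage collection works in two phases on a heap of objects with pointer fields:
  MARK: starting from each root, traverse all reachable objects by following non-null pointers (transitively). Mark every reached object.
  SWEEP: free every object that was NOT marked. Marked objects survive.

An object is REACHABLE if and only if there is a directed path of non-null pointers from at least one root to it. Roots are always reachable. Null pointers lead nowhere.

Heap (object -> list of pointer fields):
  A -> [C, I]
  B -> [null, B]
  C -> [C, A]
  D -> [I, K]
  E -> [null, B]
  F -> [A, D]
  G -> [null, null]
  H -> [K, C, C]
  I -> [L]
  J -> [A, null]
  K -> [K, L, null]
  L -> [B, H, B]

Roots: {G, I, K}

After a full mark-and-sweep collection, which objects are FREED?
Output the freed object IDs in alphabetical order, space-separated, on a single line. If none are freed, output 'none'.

Roots: G I K
Mark G: refs=null null, marked=G
Mark I: refs=L, marked=G I
Mark K: refs=K L null, marked=G I K
Mark L: refs=B H B, marked=G I K L
Mark B: refs=null B, marked=B G I K L
Mark H: refs=K C C, marked=B G H I K L
Mark C: refs=C A, marked=B C G H I K L
Mark A: refs=C I, marked=A B C G H I K L
Unmarked (collected): D E F J

Answer: D E F J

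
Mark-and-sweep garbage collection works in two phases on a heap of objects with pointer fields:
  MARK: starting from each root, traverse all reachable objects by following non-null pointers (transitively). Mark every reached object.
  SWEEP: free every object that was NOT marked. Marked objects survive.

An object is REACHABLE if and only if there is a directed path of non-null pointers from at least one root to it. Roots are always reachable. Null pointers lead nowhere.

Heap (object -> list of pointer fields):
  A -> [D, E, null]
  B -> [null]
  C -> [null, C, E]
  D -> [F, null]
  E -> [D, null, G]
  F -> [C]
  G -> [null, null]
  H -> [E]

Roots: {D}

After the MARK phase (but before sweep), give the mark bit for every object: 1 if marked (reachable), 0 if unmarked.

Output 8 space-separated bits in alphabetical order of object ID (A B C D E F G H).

Roots: D
Mark D: refs=F null, marked=D
Mark F: refs=C, marked=D F
Mark C: refs=null C E, marked=C D F
Mark E: refs=D null G, marked=C D E F
Mark G: refs=null null, marked=C D E F G
Unmarked (collected): A B H

Answer: 0 0 1 1 1 1 1 0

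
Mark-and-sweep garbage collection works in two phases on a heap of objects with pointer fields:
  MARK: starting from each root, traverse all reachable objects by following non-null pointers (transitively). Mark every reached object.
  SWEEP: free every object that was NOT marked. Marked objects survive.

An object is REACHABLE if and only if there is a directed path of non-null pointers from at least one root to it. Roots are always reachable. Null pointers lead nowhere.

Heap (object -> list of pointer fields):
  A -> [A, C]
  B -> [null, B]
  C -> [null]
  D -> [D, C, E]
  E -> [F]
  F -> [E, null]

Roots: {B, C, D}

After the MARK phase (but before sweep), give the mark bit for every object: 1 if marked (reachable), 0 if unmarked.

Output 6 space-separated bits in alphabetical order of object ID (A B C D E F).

Answer: 0 1 1 1 1 1

Derivation:
Roots: B C D
Mark B: refs=null B, marked=B
Mark C: refs=null, marked=B C
Mark D: refs=D C E, marked=B C D
Mark E: refs=F, marked=B C D E
Mark F: refs=E null, marked=B C D E F
Unmarked (collected): A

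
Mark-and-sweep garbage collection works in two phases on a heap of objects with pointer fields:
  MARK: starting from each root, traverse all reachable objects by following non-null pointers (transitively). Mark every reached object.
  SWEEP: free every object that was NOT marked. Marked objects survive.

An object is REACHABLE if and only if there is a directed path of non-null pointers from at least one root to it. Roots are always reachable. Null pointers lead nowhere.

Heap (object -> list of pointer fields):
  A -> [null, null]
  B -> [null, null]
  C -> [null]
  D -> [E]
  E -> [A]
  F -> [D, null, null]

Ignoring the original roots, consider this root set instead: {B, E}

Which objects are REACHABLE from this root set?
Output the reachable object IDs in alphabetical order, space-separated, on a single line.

Answer: A B E

Derivation:
Roots: B E
Mark B: refs=null null, marked=B
Mark E: refs=A, marked=B E
Mark A: refs=null null, marked=A B E
Unmarked (collected): C D F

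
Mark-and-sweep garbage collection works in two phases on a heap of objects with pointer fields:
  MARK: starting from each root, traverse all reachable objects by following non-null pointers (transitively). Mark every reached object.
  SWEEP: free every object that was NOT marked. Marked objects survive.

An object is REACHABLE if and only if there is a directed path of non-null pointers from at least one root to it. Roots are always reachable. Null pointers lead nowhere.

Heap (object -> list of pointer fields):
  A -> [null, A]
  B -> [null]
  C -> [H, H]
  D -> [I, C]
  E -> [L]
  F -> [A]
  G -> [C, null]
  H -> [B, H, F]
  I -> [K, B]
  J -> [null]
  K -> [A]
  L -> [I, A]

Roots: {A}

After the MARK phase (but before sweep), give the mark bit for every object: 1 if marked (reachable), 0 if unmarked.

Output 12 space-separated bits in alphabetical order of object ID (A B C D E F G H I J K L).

Answer: 1 0 0 0 0 0 0 0 0 0 0 0

Derivation:
Roots: A
Mark A: refs=null A, marked=A
Unmarked (collected): B C D E F G H I J K L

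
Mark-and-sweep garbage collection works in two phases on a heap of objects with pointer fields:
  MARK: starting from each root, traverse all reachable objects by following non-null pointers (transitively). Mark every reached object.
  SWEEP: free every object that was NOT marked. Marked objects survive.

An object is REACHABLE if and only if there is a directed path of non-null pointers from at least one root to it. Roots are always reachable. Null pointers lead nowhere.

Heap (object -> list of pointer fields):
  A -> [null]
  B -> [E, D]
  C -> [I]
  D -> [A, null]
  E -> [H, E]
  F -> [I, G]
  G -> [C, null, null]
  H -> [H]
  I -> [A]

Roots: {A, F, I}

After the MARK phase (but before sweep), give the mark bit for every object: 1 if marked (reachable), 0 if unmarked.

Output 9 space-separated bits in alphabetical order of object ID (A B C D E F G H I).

Answer: 1 0 1 0 0 1 1 0 1

Derivation:
Roots: A F I
Mark A: refs=null, marked=A
Mark F: refs=I G, marked=A F
Mark I: refs=A, marked=A F I
Mark G: refs=C null null, marked=A F G I
Mark C: refs=I, marked=A C F G I
Unmarked (collected): B D E H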